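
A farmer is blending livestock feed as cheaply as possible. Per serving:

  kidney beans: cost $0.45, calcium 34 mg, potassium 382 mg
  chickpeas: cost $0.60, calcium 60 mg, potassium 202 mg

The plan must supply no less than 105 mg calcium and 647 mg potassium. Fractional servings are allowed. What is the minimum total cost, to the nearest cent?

Minimising a linear cost over {calcium ≥ 105, potassium ≥ 647, servings ≥ 0} — the optimum is at a vertex, using one or two foods.
kidney beans only: max(105/34, 647/382) = 3.088 servings → $1.39.
chickpeas only: max(105/60, 647/202) = 3.203 servings → $1.92.
kidney beans + chickpeas with both tight: 1.097 servings and 1.128 servings → $1.17.
So the least-cost plan costs $1.17.

$1.17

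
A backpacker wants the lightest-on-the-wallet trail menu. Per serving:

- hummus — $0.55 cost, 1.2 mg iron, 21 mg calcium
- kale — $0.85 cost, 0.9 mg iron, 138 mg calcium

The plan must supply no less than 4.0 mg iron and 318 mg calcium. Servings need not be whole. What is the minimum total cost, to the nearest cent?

$2.72

hummus only: max(4.0/1.2, 318/21) = 15.14 servings → $8.33.
kale only: max(4.0/0.9, 318/138) = 4.444 servings → $3.78.
hummus + kale with both tight: 1.812 servings and 2.029 servings → $2.72.
So the least-cost plan costs $2.72.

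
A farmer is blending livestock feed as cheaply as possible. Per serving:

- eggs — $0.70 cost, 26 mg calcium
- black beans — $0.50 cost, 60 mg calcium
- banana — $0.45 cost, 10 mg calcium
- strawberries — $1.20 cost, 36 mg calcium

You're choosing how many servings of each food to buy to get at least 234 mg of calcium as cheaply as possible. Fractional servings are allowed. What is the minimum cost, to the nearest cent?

$1.95

Cost per mg of calcium: black beans $0.0083, eggs $0.0269, strawberries $0.0333, banana $0.0450.
With no serving limits, use only black beans: 234 mg / 60 mg = 3.9 servings × $0.50 = $1.95.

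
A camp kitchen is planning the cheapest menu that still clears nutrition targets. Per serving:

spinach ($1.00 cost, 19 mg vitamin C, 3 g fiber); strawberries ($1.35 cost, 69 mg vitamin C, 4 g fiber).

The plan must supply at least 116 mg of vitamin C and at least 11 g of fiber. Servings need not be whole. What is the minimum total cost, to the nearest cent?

$3.68

With two linear requirements the optimum uses one or two foods; enumerate the corners.
spinach only: max(116/19, 11/3) = 6.105 servings → $6.11.
strawberries only: max(116/69, 11/4) = 2.75 servings → $3.71.
spinach + strawberries with both tight: 2.252 servings and 1.061 servings → $3.68.
So the least-cost plan costs $3.68.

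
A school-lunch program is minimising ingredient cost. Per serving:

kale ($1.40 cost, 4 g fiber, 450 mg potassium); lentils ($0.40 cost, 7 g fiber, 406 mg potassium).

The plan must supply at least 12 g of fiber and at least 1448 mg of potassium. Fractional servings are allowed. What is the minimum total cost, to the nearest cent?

kale only: max(12/4, 1448/450) = 3.218 servings → $4.50.
lentils only: max(12/7, 1448/406) = 3.567 servings → $1.43.
kale + lentils: intersection lies outside the first quadrant.
So the least-cost plan costs $1.43.

$1.43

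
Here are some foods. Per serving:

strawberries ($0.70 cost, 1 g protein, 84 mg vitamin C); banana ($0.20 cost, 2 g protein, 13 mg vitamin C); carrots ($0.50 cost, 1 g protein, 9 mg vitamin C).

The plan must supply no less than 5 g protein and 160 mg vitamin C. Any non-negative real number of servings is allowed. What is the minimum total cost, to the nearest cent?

$1.49

This is a tiny linear program; its minimum lies at a vertex of the feasible set. List the vertices and price them.
strawberries only: max(5/1, 160/84) = 5 servings → $3.50.
banana only: max(5/2, 160/13) = 12.31 servings → $2.46.
carrots only: max(5/1, 160/9) = 17.78 servings → $8.89.
strawberries + banana with both tight: 1.645 servings and 1.677 servings → $1.49.
strawberries + carrots with both tight: 1.533 servings and 3.467 servings → $2.81.
banana + carrots with both targets exact would need a negative amount; discard.
The minimum over all feasible corners is $1.49.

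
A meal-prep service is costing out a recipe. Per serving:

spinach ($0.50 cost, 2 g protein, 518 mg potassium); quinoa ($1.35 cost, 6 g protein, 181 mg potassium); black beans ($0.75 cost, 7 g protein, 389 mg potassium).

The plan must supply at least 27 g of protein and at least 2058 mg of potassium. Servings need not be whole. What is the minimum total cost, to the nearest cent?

$3.28

With two linear requirements the optimum uses one or two foods; enumerate the corners.
spinach only: max(27/2, 2058/518) = 13.5 servings → $6.75.
quinoa only: max(27/6, 2058/181) = 11.37 servings → $15.35.
black beans only: max(27/7, 2058/389) = 5.29 servings → $3.97.
spinach + quinoa with both tight: 2.717 servings and 3.594 servings → $6.21.
spinach + black beans with both tight: 1.37 servings and 3.466 servings → $3.28.
quinoa + black beans: intersection lies outside the first quadrant.
So the least-cost plan costs $3.28.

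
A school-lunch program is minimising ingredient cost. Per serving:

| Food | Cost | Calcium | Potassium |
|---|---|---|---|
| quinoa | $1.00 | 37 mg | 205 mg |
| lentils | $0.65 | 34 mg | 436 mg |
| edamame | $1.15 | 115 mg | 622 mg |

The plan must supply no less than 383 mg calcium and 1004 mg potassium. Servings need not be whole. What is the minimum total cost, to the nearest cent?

$3.83

quinoa only: max(383/37, 1004/205) = 10.35 servings → $10.35.
lentils only: max(383/34, 1004/436) = 11.26 servings → $7.32.
edamame only: max(383/115, 1004/622) = 3.33 servings → $3.83.
quinoa + lentils with both targets exact would need a negative amount; discard.
quinoa + edamame: intersection lies outside the first quadrant.
lentils + edamame with both targets exact would need a negative amount; discard.
The minimum over all feasible corners is $3.83.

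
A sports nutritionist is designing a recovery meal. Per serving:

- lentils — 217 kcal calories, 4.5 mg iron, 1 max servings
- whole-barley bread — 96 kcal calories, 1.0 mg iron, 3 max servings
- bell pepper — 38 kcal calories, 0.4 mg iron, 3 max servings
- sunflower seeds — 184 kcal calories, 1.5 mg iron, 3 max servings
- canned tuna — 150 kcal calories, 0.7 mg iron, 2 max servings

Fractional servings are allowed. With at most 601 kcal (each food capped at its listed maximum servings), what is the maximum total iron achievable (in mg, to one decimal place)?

Iron per kcal: lentils 0.02074, bell pepper 0.01053, whole-barley bread 0.01042, sunflower seeds 0.008152, canned tuna 0.004667.
Take 1 serving of lentils: uses 217 kcal, +4.5 mg iron (running total 4.5 mg).
Take 3 servings of bell pepper: uses 114 kcal, +1.2 mg iron (running total 5.7 mg).
Take 2.812 servings of whole-barley bread: uses 270 kcal, +2.8 mg iron (running total 8.5 mg).
Filling greedily by iron-per-kcal is optimal for one linear limit, giving 8.5 mg.

8.5 mg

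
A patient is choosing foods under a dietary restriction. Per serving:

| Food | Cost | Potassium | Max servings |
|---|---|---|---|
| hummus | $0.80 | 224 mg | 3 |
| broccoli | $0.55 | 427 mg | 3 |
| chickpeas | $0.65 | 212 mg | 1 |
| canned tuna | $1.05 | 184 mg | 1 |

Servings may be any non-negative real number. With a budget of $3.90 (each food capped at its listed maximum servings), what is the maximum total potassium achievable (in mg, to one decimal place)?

Potassium per dollar: broccoli 776.4, chickpeas 326.2, hummus 280, canned tuna 175.2.
Take 3 servings of broccoli: spends $1.65, +1281.0 mg potassium (running total 1281.0 mg).
Take 1 serving of chickpeas: spends $0.65, +212.0 mg potassium (running total 1493.0 mg).
Take 2 servings of hummus: spends $1.60, +448.0 mg potassium (running total 1941.0 mg).
Greedy by best ratio exhausts the cost allowance optimally: 1941.0 mg.

1941.0 mg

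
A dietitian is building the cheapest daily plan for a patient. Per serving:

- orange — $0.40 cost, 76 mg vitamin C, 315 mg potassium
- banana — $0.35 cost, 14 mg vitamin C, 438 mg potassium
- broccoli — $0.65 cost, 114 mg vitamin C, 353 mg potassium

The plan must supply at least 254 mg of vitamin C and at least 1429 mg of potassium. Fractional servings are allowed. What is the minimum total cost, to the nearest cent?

$1.61

Minimising a linear cost over {vitamin C ≥ 254, potassium ≥ 1429, servings ≥ 0} — the optimum is at a vertex, using one or two foods.
orange only: max(254/76, 1429/315) = 4.537 servings → $1.81.
banana only: max(254/14, 1429/438) = 18.14 servings → $6.35.
broccoli only: max(254/114, 1429/353) = 4.048 servings → $2.63.
orange + banana with both tight: 3.16 servings and 0.9902 servings → $1.61.
orange + broccoli: the both-tight solution has a negative serving — not a feasible corner.
banana + broccoli with both tight: 1.628 servings and 2.028 servings → $1.89.
Cheapest feasible corner: $1.61.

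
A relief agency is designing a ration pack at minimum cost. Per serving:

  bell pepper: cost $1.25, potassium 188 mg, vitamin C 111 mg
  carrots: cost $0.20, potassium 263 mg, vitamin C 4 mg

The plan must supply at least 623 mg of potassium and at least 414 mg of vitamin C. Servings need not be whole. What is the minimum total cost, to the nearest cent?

Two binding constraints pin down two serving amounts, so the optimal mix uses at most two foods. The candidates are each food alone (scaled to the tighter of potassium/vitamin C) and each pair with both constraints tight.
bell pepper only: max(623/188, 414/111) = 3.73 servings → $4.66.
carrots only: max(623/263, 414/4) = 103.5 servings → $20.70.
bell pepper + carrots: the both-tight solution has a negative serving — not a feasible corner.
So the least-cost plan costs $4.66.

$4.66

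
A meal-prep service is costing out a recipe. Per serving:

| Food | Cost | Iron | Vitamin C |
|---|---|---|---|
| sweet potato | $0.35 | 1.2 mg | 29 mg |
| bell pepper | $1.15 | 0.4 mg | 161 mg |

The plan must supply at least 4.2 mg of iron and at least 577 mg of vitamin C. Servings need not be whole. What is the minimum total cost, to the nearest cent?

$4.47

This is a tiny linear program; its minimum lies at a vertex of the feasible set. List the vertices and price them.
sweet potato only: max(4.2/1.2, 577/29) = 19.9 servings → $6.96.
bell pepper only: max(4.2/0.4, 577/161) = 10.5 servings → $12.07.
sweet potato + bell pepper with both tight: 2.453 servings and 3.142 servings → $4.47.
So the least-cost plan costs $4.47.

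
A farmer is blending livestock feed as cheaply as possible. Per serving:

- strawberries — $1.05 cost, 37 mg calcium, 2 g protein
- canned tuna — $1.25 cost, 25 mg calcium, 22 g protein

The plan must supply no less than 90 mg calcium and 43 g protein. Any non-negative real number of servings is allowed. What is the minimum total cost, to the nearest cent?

$3.55

strawberries only: max(90/37, 43/2) = 21.5 servings → $22.57.
canned tuna only: max(90/25, 43/22) = 3.6 servings → $4.50.
strawberries + canned tuna with both tight: 1.185 servings and 1.847 servings → $3.55.
Cheapest feasible corner: $3.55.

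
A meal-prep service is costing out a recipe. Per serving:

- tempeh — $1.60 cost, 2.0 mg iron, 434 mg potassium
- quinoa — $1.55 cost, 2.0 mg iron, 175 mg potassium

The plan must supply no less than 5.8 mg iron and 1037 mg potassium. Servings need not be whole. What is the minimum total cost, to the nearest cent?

$4.60

A basic optimal solution has at most two foods positive. Try each food alone and each pair with both targets met exactly.
tempeh only: max(5.8/2.0, 1037/434) = 2.9 servings → $4.64.
quinoa only: max(5.8/2.0, 1037/175) = 5.926 servings → $9.18.
tempeh + quinoa with both tight: 2.044 servings and 0.8556 servings → $4.60.
The minimum over all feasible corners is $4.60.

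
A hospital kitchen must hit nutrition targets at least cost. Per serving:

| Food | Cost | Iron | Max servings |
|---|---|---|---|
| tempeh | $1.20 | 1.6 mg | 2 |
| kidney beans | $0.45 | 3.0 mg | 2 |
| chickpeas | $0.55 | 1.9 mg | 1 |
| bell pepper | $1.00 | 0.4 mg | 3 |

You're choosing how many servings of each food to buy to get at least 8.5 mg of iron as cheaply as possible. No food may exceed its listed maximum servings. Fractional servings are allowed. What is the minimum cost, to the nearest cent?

$1.90

Cost per mg of iron: kidney beans $0.1500, chickpeas $0.2895, tempeh $0.7500, bell pepper $2.5000.
Take 2 servings of kidney beans: +6.0 mg iron for $0.90 (total $0.90, still need 2.5 mg).
Take 1 serving of chickpeas: +1.9 mg iron for $0.55 (total $1.45, still need 0.6 mg).
Take 0.375 servings of tempeh: +0.6 mg iron for $0.45 (total $1.90, still need 0.0 mg).
Greedy by cheapest-per-mg is optimal for a single linear constraint, so the minimum cost is $1.90.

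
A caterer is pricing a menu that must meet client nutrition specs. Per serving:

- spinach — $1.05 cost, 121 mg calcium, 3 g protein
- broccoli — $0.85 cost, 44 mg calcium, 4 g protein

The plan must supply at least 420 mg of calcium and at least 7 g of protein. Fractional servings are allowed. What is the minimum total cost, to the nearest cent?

Compare the cost at each extreme point of the feasible region.
spinach only: max(420/121, 7/3) = 3.471 servings → $3.64.
broccoli only: max(420/44, 7/4) = 9.545 servings → $8.11.
spinach + broccoli: intersection lies outside the first quadrant.
The minimum over all feasible corners is $3.64.

$3.64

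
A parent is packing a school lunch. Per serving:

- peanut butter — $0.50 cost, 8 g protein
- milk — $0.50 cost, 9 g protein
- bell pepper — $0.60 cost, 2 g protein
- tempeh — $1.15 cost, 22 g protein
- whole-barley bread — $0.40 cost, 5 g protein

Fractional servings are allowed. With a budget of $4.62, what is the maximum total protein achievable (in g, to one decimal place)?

88.4 g

Protein per dollar: tempeh 19.13, milk 18, peanut butter 16, whole-barley bread 12.5, bell pepper 3.333.
With no serving limits, spend the whole cost allowance on tempeh: $4.62 / $1.15 × 22 g = 88.4 g.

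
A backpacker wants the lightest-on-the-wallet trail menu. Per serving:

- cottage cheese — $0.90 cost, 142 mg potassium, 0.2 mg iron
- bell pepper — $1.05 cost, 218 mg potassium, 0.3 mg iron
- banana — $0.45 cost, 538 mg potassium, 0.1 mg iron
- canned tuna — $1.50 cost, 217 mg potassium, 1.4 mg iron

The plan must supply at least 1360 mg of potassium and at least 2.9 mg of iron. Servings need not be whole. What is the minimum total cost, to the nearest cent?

A basic optimal solution has at most two foods positive. Try each food alone and each pair with both targets met exactly.
cottage cheese only: max(1360/142, 2.9/0.2) = 14.5 servings → $13.05.
bell pepper only: max(1360/218, 2.9/0.3) = 9.667 servings → $10.15.
banana only: max(1360/538, 2.9/0.1) = 29 servings → $13.05.
canned tuna only: max(1360/217, 2.9/1.4) = 6.267 servings → $9.40.
cottage cheese + bell pepper with both targets exact would need a negative amount; discard.
cottage cheese + banana with both targets exact would need a negative amount; discard.
cottage cheese + canned tuna with both tight: 8.203 servings and 0.8996 servings → $8.73.
bell pepper + banana with both targets exact would need a negative amount; discard.
bell pepper + canned tuna with both tight: 5.309 servings and 0.9338 servings → $6.98.
banana + canned tuna with both tight: 1.743 servings and 1.947 servings → $3.70.
So the least-cost plan costs $3.70.

$3.70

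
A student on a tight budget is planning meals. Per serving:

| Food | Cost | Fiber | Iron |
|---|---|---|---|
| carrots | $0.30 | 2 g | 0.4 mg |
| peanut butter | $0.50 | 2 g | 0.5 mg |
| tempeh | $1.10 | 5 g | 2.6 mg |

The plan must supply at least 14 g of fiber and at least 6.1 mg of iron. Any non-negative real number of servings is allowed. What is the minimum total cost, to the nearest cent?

$2.82

Compare the cost at each extreme point of the feasible region.
carrots only: max(14/2, 6.1/0.4) = 15.25 servings → $4.58.
peanut butter only: max(14/2, 6.1/0.5) = 12.2 servings → $6.10.
tempeh only: max(14/5, 6.1/2.6) = 2.8 servings → $3.08.
carrots + peanut butter with both targets exact would need a negative amount; discard.
carrots + tempeh with both tight: 1.844 servings and 2.062 servings → $2.82.
peanut butter + tempeh with both tight: 2.185 servings and 1.926 servings → $3.21.
Cheapest feasible corner: $2.82.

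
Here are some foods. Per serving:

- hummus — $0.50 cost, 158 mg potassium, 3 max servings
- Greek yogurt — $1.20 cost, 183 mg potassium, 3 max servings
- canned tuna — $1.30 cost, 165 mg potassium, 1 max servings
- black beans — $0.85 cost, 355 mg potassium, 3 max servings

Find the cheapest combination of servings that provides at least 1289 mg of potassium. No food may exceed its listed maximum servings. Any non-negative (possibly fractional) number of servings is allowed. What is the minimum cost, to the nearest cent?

$3.26

Cost per mg of potassium: black beans $0.0024, hummus $0.0032, Greek yogurt $0.0066, canned tuna $0.0079.
Take 3 servings of black beans: +1065.0 mg potassium for $2.55 (total $2.55, still need 224.0 mg).
Take 1.418 servings of hummus: +224.0 mg potassium for $0.71 (total $3.26, still need 0.0 mg).
Filling from the cheapest source first is optimal under one linear minimum: $3.26.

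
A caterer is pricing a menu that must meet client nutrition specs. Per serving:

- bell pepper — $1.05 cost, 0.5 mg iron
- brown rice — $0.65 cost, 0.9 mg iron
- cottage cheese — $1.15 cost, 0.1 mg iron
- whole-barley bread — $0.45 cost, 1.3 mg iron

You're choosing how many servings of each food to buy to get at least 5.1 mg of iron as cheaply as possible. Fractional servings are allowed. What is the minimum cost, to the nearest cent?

Cost per mg of iron: whole-barley bread $0.3462, brown rice $0.7222, bell pepper $2.1000, cottage cheese $11.5000.
With no serving limits, use only whole-barley bread: 5.1 mg / 1.3 mg = 3.923 servings × $0.45 = $1.77.

$1.77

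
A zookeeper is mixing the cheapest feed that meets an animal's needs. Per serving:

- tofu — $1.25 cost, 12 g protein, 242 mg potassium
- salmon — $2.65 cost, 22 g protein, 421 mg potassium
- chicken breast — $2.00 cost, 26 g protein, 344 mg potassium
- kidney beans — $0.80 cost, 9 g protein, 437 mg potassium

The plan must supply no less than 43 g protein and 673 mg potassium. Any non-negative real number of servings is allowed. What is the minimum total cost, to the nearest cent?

An LP optimum is at a vertex; with two nutrient constraints at most two foods are used. Check each candidate.
tofu only: max(43/12, 673/242) = 3.583 servings → $4.48.
salmon only: max(43/22, 673/421) = 1.955 servings → $5.18.
chicken breast only: max(43/26, 673/344) = 1.956 servings → $3.91.
kidney beans only: max(43/9, 673/437) = 4.778 servings → $3.82.
tofu + salmon with both targets exact would need a negative amount; discard.
tofu + chicken breast with both tight: 1.25 servings and 1.077 servings → $3.72.
tofu + kidney beans: intersection lies outside the first quadrant.
salmon + chicken breast with both tight: 0.8011 servings and 0.976 servings → $4.07.
salmon + kidney beans: the both-tight solution has a negative serving — not a feasible corner.
chicken breast + kidney beans with both tight: 1.541 servings and 0.3274 servings → $3.34.
Cheapest feasible corner: $3.34.

$3.34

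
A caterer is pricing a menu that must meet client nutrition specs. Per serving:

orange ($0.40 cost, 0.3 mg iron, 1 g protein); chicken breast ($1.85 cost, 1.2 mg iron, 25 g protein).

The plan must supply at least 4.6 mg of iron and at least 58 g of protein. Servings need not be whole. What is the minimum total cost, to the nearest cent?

$6.64

orange only: max(4.6/0.3, 58/1) = 58 servings → $23.20.
chicken breast only: max(4.6/1.2, 58/25) = 3.833 servings → $7.09.
orange + chicken breast with both tight: 7.206 servings and 2.032 servings → $6.64.
So the least-cost plan costs $6.64.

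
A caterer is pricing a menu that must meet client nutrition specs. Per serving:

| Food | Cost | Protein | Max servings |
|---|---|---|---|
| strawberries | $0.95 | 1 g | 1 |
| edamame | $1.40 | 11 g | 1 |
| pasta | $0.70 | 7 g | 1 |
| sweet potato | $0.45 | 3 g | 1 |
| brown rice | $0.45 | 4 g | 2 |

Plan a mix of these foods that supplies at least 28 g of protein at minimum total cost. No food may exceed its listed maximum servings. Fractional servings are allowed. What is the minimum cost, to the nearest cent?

$3.30

Cost per g of protein: pasta $0.1000, brown rice $0.1125, edamame $0.1273, sweet potato $0.1500, strawberries $0.9500.
Take 1 serving of pasta: +7.0 g protein for $0.70 (total $0.70, still need 21.0 g).
Take 2 servings of brown rice: +8.0 g protein for $0.90 (total $1.60, still need 13.0 g).
Take 1 serving of edamame: +11.0 g protein for $1.40 (total $3.00, still need 2.0 g).
Take 0.6667 servings of sweet potato: +2.0 g protein for $0.30 (total $3.30, still need 0.0 g).
Greedy by cheapest-per-g is optimal for a single linear constraint, so the minimum cost is $3.30.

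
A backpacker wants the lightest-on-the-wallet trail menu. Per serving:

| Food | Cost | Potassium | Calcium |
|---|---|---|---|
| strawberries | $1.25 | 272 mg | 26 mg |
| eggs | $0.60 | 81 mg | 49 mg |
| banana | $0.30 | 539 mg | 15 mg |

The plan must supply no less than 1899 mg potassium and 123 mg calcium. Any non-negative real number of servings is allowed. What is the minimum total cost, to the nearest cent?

$1.89

Minimising a linear cost over {potassium ≥ 1899, calcium ≥ 123, servings ≥ 0} — the optimum is at a vertex, using one or two foods.
strawberries only: max(1899/272, 123/26) = 6.982 servings → $8.73.
eggs only: max(1899/81, 123/49) = 23.44 servings → $14.07.
banana only: max(1899/539, 123/15) = 8.2 servings → $2.46.
strawberries + eggs: intersection lies outside the first quadrant.
strawberries + banana with both tight: 3.806 servings and 1.602 servings → $5.24.
eggs + banana with both tight: 1.501 servings and 3.298 servings → $1.89.
Cheapest feasible corner: $1.89.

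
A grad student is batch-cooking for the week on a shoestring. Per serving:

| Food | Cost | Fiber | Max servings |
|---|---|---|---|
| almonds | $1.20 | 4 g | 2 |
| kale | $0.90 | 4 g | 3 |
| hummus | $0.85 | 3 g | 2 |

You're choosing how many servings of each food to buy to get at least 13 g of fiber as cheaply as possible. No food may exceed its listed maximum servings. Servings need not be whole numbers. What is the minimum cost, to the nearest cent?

$2.98

Cost per g of fiber: kale $0.2250, hummus $0.2833, almonds $0.3000.
Take 3 servings of kale: +12.0 g fiber for $2.70 (total $2.70, still need 1.0 g).
Take 0.3333 servings of hummus: +1.0 g fiber for $0.28 (total $2.98, still need 0.0 g).
Greedy by cheapest-per-g is optimal for a single linear constraint, so the minimum cost is $2.98.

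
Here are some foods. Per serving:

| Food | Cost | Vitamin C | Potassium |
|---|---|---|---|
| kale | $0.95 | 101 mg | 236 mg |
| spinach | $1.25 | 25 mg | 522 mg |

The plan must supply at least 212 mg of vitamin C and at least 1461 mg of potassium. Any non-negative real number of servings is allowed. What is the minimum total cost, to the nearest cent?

$4.11

Minimising a linear cost over {vitamin C ≥ 212, potassium ≥ 1461, servings ≥ 0} — the optimum is at a vertex, using one or two foods.
kale only: max(212/101, 1461/236) = 6.191 servings → $5.88.
spinach only: max(212/25, 1461/522) = 8.48 servings → $10.60.
kale + spinach with both tight: 1.583 servings and 2.083 servings → $4.11.
So the least-cost plan costs $4.11.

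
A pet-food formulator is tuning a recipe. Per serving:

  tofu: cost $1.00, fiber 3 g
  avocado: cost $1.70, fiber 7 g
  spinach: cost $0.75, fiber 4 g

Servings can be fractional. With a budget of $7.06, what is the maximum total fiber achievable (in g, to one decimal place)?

Fiber per dollar: spinach 5.333, avocado 4.118, tofu 3.
With no serving limits, spend the whole cost allowance on spinach: $7.06 / $0.75 × 4 g = 37.7 g.

37.7 g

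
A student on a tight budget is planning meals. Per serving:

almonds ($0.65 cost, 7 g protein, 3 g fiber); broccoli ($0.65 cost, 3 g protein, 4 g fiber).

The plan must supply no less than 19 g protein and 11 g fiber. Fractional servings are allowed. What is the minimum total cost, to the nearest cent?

$2.16

The cheapest plan sits at a corner of the feasible region — with two constraints it uses at most two foods.
almonds only: max(19/7, 11/3) = 3.667 servings → $2.38.
broccoli only: max(19/3, 11/4) = 6.333 servings → $4.12.
almonds + broccoli with both tight: 2.263 servings and 1.053 servings → $2.16.
Cheapest feasible corner: $2.16.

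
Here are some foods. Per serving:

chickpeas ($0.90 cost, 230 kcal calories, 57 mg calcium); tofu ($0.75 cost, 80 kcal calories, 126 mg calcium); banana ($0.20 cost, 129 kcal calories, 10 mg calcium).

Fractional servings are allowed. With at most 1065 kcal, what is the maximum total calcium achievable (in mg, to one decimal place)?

1677.4 mg

Calcium per kcal: tofu 1.575, chickpeas 0.2478, banana 0.07752.
With no serving limits, spend the whole calories allowance on tofu: 1065 kcal / 80 kcal × 126 mg = 1677.4 mg.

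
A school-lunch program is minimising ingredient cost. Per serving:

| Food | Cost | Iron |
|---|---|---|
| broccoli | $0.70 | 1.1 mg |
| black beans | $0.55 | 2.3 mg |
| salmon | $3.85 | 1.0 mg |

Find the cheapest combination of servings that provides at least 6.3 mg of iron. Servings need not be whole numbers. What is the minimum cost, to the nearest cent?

Cost per mg of iron: black beans $0.2391, broccoli $0.6364, salmon $3.8500.
With no serving limits, use only black beans: 6.3 mg / 2.3 mg = 2.739 servings × $0.55 = $1.51.

$1.51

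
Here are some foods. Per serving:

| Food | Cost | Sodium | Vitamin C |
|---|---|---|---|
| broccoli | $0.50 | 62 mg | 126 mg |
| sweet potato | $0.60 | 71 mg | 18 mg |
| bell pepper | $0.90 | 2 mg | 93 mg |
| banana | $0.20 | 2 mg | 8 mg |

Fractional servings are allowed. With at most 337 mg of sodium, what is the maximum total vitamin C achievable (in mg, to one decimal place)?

15670.5 mg

Vitamin C per mg sodium: bell pepper 46.5, banana 4, broccoli 2.032, sweet potato 0.2535.
With no serving limits, spend the whole sodium allowance on bell pepper: 337 mg / 2 mg × 93 mg = 15670.5 mg.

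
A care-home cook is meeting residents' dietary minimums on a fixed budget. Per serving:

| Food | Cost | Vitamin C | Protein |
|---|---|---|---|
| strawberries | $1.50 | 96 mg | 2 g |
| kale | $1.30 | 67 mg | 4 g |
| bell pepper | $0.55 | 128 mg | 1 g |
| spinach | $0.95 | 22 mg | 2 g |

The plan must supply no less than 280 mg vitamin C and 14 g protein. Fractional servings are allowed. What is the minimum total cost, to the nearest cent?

$4.64

Minimising a linear cost over {vitamin C ≥ 280, protein ≥ 14, servings ≥ 0} — the optimum is at a vertex, using one or two foods.
strawberries only: max(280/96, 14/2) = 7 servings → $10.50.
kale only: max(280/67, 14/4) = 4.179 servings → $5.43.
bell pepper only: max(280/128, 14/1) = 14 servings → $7.70.
spinach only: max(280/22, 14/2) = 12.73 servings → $12.09.
strawberries + kale with both tight: 0.728 servings and 3.136 servings → $5.17.
strawberries + bell pepper: the both-tight solution has a negative serving — not a feasible corner.
strawberries + spinach with both tight: 1.703 servings and 5.297 servings → $7.59.
kale + bell pepper with both tight: 3.398 servings and 0.409 servings → $4.64.
kale + spinach with both targets exact would need a negative amount; discard.
bell pepper + spinach with both tight: 1.077 servings and 6.462 servings → $6.73.
So the least-cost plan costs $4.64.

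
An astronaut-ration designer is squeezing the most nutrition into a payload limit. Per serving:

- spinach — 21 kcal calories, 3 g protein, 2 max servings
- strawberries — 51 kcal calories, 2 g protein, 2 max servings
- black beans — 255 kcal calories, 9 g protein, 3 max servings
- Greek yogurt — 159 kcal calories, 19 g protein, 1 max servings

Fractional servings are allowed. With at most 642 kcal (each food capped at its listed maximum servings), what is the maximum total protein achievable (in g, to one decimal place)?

Protein per kcal: spinach 0.1429, Greek yogurt 0.1195, strawberries 0.03922, black beans 0.03529.
Take 2 servings of spinach: uses 42 kcal, +6.0 g protein (running total 6.0 g).
Take 1 serving of Greek yogurt: uses 159 kcal, +19.0 g protein (running total 25.0 g).
Take 2 servings of strawberries: uses 102 kcal, +4.0 g protein (running total 29.0 g).
Take 1.329 servings of black beans: uses 339 kcal, +12.0 g protein (running total 41.0 g).
Filling greedily by protein-per-kcal is optimal for one linear limit, giving 41.0 g.

41.0 g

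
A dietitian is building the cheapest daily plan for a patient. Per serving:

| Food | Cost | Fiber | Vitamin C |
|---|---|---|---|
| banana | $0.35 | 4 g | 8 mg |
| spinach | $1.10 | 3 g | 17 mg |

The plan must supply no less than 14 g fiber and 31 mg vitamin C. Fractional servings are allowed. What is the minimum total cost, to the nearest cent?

$1.36

An LP optimum is at a vertex; with two nutrient constraints at most two foods are used. Check each candidate.
banana only: max(14/4, 31/8) = 3.875 servings → $1.36.
spinach only: max(14/3, 31/17) = 4.667 servings → $5.13.
banana + spinach with both tight: 3.295 servings and 0.2727 servings → $1.45.
The minimum over all feasible corners is $1.36.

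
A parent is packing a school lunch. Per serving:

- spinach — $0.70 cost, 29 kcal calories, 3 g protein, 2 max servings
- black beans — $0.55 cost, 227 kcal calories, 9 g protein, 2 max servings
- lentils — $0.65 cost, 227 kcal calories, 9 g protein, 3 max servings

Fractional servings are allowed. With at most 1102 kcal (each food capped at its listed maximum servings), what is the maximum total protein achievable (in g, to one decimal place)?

Protein per kcal: spinach 0.1034, black beans 0.03965, lentils 0.03965.
Take 2 servings of spinach: uses 58 kcal, +6.0 g protein (running total 6.0 g).
Take 2 servings of black beans: uses 454 kcal, +18.0 g protein (running total 24.0 g).
Take 2.599 servings of lentils: uses 590 kcal, +23.4 g protein (running total 47.4 g).
Filling greedily by protein-per-kcal is optimal for one linear limit, giving 47.4 g.

47.4 g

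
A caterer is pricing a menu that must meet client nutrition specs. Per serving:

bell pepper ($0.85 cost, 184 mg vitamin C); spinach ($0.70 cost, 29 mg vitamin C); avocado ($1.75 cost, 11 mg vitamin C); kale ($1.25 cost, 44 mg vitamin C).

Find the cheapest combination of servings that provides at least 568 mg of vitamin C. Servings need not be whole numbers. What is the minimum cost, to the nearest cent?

Cost per mg of vitamin C: bell pepper $0.0046, spinach $0.0241, kale $0.0284, avocado $0.1591.
With no serving limits, use only bell pepper: 568 mg / 184 mg = 3.087 servings × $0.85 = $2.62.

$2.62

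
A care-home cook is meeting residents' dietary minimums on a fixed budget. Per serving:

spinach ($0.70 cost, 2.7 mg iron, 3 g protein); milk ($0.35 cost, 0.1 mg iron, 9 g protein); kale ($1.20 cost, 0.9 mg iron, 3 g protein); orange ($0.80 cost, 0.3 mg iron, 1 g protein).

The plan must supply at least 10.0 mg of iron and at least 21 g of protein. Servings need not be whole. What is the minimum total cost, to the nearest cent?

$2.95

At the optimum either one food covers both requirements or two foods hit both targets exactly; no other combination can be cheaper.
spinach only: max(10.0/2.7, 21/3) = 7 servings → $4.90.
milk only: max(10.0/0.1, 21/9) = 100 servings → $35.00.
kale only: max(10.0/0.9, 21/3) = 11.11 servings → $13.33.
orange only: max(10.0/0.3, 21/1) = 33.33 servings → $26.67.
spinach + milk with both tight: 3.663 servings and 1.113 servings → $2.95.
spinach + kale with both tight: 2.056 servings and 4.944 servings → $7.37.
spinach + orange with both tight: 2.056 servings and 14.83 servings → $13.31.
milk + kale with both targets exact would need a negative amount; discard.
milk + orange with both targets exact would need a negative amount; discard.
kale + orange (both tight): parallel constraints — no distinct corner.
So the least-cost plan costs $2.95.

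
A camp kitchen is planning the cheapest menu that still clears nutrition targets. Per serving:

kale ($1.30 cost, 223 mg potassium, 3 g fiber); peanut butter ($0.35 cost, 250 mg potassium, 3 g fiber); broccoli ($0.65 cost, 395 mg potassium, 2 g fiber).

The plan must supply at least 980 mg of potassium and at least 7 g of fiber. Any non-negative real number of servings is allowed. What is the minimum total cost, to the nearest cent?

With two linear requirements the optimum uses one or two foods; enumerate the corners.
kale only: max(980/223, 7/3) = 4.395 servings → $5.71.
peanut butter only: max(980/250, 7/3) = 3.92 servings → $1.37.
broccoli only: max(980/395, 7/2) = 3.5 servings → $2.27.
kale + peanut butter with both targets exact would need a negative amount; discard.
kale + broccoli with both tight: 1.089 servings and 1.866 servings → $2.63.
peanut butter + broccoli with both tight: 1.175 servings and 1.737 servings → $1.54.
So the least-cost plan costs $1.37.

$1.37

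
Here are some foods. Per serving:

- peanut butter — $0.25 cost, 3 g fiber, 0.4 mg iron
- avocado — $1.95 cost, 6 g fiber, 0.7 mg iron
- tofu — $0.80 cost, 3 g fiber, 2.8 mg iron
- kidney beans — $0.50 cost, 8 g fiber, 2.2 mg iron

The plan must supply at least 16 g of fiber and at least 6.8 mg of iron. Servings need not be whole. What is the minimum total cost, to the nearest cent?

For a min-cost LP with two ≥-constraints, a basic feasible solution has at most two positive variables.
peanut butter only: max(16/3, 6.8/0.4) = 17 servings → $4.25.
avocado only: max(16/6, 6.8/0.7) = 9.714 servings → $18.94.
tofu only: max(16/3, 6.8/2.8) = 5.333 servings → $4.27.
kidney beans only: max(16/8, 6.8/2.2) = 3.091 servings → $1.55.
peanut butter + avocado: the both-tight solution has a negative serving — not a feasible corner.
peanut butter + tofu with both tight: 3.389 servings and 1.944 servings → $2.40.
peanut butter + kidney beans: intersection lies outside the first quadrant.
avocado + tofu with both tight: 1.66 servings and 2.014 servings → $4.85.
avocado + kidney beans: intersection lies outside the first quadrant.
tofu + kidney beans with both tight: 1.215 servings and 1.544 servings → $1.74.
Cheapest feasible corner: $1.55.

$1.55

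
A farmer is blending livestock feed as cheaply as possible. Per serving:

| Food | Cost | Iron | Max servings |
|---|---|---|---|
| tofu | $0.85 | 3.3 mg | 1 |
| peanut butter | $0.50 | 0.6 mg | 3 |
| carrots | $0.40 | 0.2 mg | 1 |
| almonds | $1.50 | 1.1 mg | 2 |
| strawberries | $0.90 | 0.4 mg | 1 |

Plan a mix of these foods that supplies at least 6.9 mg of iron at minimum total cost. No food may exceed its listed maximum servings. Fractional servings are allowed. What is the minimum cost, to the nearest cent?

Cost per mg of iron: tofu $0.2576, peanut butter $0.8333, almonds $1.3636, carrots $2.0000, strawberries $2.2500.
Take 1 serving of tofu: +3.3 mg iron for $0.85 (total $0.85, still need 3.6 mg).
Take 3 servings of peanut butter: +1.8 mg iron for $1.50 (total $2.35, still need 1.8 mg).
Take 1.636 servings of almonds: +1.8 mg iron for $2.45 (total $4.80, still need 0.0 mg).
Greedy by cheapest-per-mg is optimal for a single linear constraint, so the minimum cost is $4.80.

$4.80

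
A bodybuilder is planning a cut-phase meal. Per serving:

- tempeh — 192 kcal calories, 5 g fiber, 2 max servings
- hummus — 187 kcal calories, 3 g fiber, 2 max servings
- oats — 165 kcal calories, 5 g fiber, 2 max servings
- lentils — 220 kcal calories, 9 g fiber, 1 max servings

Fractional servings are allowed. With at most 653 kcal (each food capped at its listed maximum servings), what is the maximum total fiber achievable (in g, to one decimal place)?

21.7 g

Fiber per kcal: lentils 0.04091, oats 0.0303, tempeh 0.02604, hummus 0.01604.
Take 1 serving of lentils: uses 220 kcal, +9.0 g fiber (running total 9.0 g).
Take 2 servings of oats: uses 330 kcal, +10.0 g fiber (running total 19.0 g).
Take 0.5365 servings of tempeh: uses 103 kcal, +2.7 g fiber (running total 21.7 g).
Filling greedily by fiber-per-kcal is optimal for one linear limit, giving 21.7 g.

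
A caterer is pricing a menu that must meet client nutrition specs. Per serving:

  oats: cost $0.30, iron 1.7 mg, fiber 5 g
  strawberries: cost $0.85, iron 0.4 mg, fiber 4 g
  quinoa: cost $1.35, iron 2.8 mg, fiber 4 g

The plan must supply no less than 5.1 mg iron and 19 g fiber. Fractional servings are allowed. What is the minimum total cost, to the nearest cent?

$1.14

For a min-cost LP with two ≥-constraints, a basic feasible solution has at most two positive variables.
oats only: max(5.1/1.7, 19/5) = 3.8 servings → $1.14.
strawberries only: max(5.1/0.4, 19/4) = 12.75 servings → $10.84.
quinoa only: max(5.1/2.8, 19/4) = 4.75 servings → $6.41.
oats + strawberries with both tight: 2.667 servings and 1.417 servings → $2.00.
oats + quinoa: the both-tight solution has a negative serving — not a feasible corner.
strawberries + quinoa with both tight: 3.417 servings and 1.333 servings → $4.70.
Cheapest feasible corner: $1.14.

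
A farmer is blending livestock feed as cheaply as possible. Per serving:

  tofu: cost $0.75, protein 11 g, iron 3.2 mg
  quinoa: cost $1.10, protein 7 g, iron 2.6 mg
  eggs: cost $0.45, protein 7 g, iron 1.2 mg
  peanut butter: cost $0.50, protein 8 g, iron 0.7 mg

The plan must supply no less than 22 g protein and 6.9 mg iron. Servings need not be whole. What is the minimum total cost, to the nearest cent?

Two binding constraints pin down two serving amounts, so the optimal mix uses at most two foods. The candidates are each food alone (scaled to the tighter of protein/iron) and each pair with both constraints tight.
tofu only: max(22/11, 6.9/3.2) = 2.156 servings → $1.62.
quinoa only: max(22/7, 6.9/2.6) = 3.143 servings → $3.46.
eggs only: max(22/7, 6.9/1.2) = 5.75 servings → $2.59.
peanut butter only: max(22/8, 6.9/0.7) = 9.857 servings → $4.93.
tofu + quinoa with both tight: 1.435 servings and 0.8871 servings → $2.05.
tofu + eggs: intersection lies outside the first quadrant.
tofu + peanut butter: the both-tight solution has a negative serving — not a feasible corner.
quinoa + eggs with both tight: 2.235 servings and 0.9082 servings → $2.87.
quinoa + peanut butter with both tight: 2.503 servings and 0.5597 servings → $3.03.
eggs + peanut butter: the both-tight solution has a negative serving — not a feasible corner.
The minimum over all feasible corners is $1.62.

$1.62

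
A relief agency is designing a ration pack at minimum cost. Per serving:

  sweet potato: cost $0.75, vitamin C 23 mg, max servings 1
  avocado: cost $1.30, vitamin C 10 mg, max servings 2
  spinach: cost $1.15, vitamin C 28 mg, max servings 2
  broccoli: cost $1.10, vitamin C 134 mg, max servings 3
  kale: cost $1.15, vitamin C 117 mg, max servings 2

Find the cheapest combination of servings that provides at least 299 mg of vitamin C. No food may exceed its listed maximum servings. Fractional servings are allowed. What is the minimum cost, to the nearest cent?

$2.45

Cost per mg of vitamin C: broccoli $0.0082, kale $0.0098, sweet potato $0.0326, spinach $0.0411, avocado $0.1300.
Take 2.231 servings of broccoli: +299.0 mg vitamin C for $2.45 (total $2.45, still need 0.0 mg).
Filling from the cheapest source first is optimal under one linear minimum: $2.45.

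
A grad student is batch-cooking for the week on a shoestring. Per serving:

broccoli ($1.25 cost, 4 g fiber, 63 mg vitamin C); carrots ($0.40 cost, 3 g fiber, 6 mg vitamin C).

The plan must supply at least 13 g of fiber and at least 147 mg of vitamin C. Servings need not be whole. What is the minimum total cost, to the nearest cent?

$3.31

Minimising a linear cost over {fiber ≥ 13, vitamin C ≥ 147, servings ≥ 0} — the optimum is at a vertex, using one or two foods.
broccoli only: max(13/4, 147/63) = 3.25 servings → $4.06.
carrots only: max(13/3, 147/6) = 24.5 servings → $9.80.
broccoli + carrots with both tight: 2.2 servings and 1.4 servings → $3.31.
So the least-cost plan costs $3.31.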